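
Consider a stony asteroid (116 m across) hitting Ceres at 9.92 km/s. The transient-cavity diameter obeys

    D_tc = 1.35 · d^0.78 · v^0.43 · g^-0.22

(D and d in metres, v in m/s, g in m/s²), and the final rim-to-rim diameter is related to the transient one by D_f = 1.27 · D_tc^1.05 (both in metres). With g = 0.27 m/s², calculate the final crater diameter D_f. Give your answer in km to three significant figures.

D_f ≈ 7.37 km

v = 9920 m/s.
d^0.78 = 116^0.78 = 40.76
v^0.43 = 9920^0.43 = 52.30
g^-0.22 = 0.27^-0.22 = 1.334
D_tc = 1.35 × 40.76 × 52.30 × 1.334 = 3839 m
D_f = 1.27 × (3839)^1.05 = 7366 m
     = 7.366 km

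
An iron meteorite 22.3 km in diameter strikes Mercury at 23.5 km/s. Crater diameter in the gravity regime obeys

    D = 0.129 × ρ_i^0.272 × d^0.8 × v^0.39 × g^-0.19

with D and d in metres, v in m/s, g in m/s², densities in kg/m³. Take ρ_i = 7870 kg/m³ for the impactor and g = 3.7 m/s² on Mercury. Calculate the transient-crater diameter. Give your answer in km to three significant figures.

In SI units: d = 22300 m, v = 23500 m/s.
ρ_i^0.272 = 7870^0.272 = 11.47
d^0.8 = 22300^0.8 = 3011
v^0.39 = 23500^0.39 = 50.67
g^-0.19 = 3.7^-0.19 = 0.7799
D = 0.129 × 11.47 × 3011 × 50.67 × 0.7799 = 1.761 × 10^5 m
   = 176.1 km

D ≈ 176 km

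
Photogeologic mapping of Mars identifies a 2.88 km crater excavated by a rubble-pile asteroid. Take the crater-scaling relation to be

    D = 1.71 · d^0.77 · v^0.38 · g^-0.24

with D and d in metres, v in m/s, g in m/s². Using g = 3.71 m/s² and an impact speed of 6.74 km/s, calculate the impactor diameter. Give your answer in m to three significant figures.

Rearranging for d: d = [D / (1.71 · 6740^0.38 · 3.71^-0.24)]^(1/0.77).
D = 2880 m.
6740^0.38 = 28.50
3.71^-0.24 = 0.7300
Denominator = 1.71 × 28.50 × 0.7300 = 35.58
D / 35.58 = 2880 / 35.58 = 80.94
d = 80.94^(1/0.77) = 80.94^1.2987 = 300.7 m

d ≈ 301 m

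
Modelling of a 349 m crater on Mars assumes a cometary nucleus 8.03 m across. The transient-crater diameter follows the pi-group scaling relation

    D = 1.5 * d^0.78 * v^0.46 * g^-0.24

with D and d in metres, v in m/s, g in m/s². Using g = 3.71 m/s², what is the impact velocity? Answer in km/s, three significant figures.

Rearranging for v: v = [D / (1.5 · 8.03^0.78 · 3.71^-0.24)]^(1/0.46).
8.03^0.78 = 5.078
3.71^-0.24 = 0.7300
Denominator = 1.5 × 5.078 × 0.7300 = 5.560
D / 5.560 = 349 / 5.560 = 62.77
v = 62.77^(1/0.46) = 62.77^2.1739 = 8093 m/s

v ≈ 8.09 km/s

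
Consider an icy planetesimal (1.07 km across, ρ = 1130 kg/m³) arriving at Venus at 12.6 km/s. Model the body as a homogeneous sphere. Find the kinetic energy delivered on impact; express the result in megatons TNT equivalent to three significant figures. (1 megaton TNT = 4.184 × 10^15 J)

E ≈ 13800 Mt TNT

d = 1070 m; v = 12600 m/s.
Mass m = (π/6) ρ d³ = (π/6) × 1130 × (1070)³ = 7.248 × 10^11 kg
E = ½ m v² = 0.5 × 7.248 × 10^11 × (12600)² = 5.753 × 10^19 J
   = 5.753 × 10^19 / 4.184×10^15 = 13750 Mt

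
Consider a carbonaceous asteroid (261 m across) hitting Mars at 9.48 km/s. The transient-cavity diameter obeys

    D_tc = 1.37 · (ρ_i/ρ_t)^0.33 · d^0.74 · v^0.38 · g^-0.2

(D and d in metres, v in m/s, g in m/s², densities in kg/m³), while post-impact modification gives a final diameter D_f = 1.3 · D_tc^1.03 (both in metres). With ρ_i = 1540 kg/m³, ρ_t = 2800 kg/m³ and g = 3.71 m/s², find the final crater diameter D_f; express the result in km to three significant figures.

v = 9480 m/s.
(ρ_i/ρ_t)^0.33 = (1540/2800)^0.33 = 0.8210
d^0.74 = 261^0.74 = 61.42
v^0.38 = 9480^0.38 = 32.45
g^-0.2 = 3.71^-0.2 = 0.7694
D_tc = 1.37 × 0.8210 × 61.42 × 32.45 × 0.7694 = 1725 m
D_f = 1.3 × (1725)^1.03 = 2804 m
     = 2.804 km

D_f ≈ 2.80 km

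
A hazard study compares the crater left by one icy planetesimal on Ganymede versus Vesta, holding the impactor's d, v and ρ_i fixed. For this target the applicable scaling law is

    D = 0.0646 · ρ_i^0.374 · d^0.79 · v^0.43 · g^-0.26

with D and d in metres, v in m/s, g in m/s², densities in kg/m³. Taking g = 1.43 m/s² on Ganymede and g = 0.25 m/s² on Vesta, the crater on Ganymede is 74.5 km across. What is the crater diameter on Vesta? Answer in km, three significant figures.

D ≈ 117 km

All impactor-dependent factors cancel in the ratio, leaving D_Vesta/D_Ganymede = (g_Vesta/g_Ganymede)^-0.26.
(0.25/1.43)^-0.26 = 0.1748^-0.26 = 1.574
D_Vesta = 1.574 × 74.5 km = 117 km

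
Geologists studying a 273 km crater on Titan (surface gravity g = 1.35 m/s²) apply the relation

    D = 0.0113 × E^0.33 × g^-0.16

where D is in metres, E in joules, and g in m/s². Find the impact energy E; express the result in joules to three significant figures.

E ≈ 2.73 × 10^22 J

Rearranging: E = [D / (0.0113 · g^-0.16)]^(1/0.33).
D = 273000 m.
g^-0.16 = 1.35^-0.16 = 0.9531
D / (0.0113 × 0.9531) = 273000 / (0.01077) = 2.535 × 10^7
E = (2.535 × 10^7)^3.0303 = 2.731 × 10^22 J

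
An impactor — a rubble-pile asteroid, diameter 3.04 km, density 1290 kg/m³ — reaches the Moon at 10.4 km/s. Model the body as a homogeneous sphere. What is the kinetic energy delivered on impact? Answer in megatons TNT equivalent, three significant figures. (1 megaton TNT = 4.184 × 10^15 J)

d = 3040 m; v = 10400 m/s.
Mass m = (π/6) ρ d³ = (π/6) × 1290 × (3040)³ = 1.898 × 10^13 kg
E = ½ m v² = 0.5 × 1.898 × 10^13 × (10400)² = 1.026 × 10^21 J
   = 1.026 × 10^21 / 4.184×10^15 = 2.452 × 10^5 Mt

E ≈ 2.45 × 10^5 Mt TNT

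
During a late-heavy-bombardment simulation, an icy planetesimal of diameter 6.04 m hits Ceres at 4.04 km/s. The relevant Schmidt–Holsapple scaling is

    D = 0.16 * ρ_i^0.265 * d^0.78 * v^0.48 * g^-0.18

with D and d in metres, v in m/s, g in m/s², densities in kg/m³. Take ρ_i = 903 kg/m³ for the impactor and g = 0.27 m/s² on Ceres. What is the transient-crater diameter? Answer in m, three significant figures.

In SI units: v = 4040 m/s.
ρ_i^0.265 = 903^0.265 = 6.071
d^0.78 = 6.04^0.78 = 4.066
v^0.48 = 4040^0.48 = 53.83
g^-0.18 = 0.27^-0.18 = 1.266
D = 0.16 × 6.071 × 4.066 × 53.83 × 1.266 = 269.2 m

D ≈ 269 m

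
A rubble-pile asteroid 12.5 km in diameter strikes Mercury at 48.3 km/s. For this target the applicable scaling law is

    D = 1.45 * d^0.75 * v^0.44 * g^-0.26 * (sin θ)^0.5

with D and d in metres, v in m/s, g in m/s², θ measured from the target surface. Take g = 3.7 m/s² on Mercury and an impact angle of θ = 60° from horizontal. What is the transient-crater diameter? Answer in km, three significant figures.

D ≈ 131 km

In SI units: d = 12500 m, v = 48300 m/s.
d^0.75 = 12500^0.75 = 1182
v^0.44 = 48300^0.44 = 115.1
g^-0.26 = 3.7^-0.26 = 0.7117
(sin 60°)^0.5 = 0.8660^0.5 = 0.9306
D = 1.45 × 1182 × 115.1 × 0.7117 × 0.9306 = 1.307 × 10^5 m
   = 130.7 km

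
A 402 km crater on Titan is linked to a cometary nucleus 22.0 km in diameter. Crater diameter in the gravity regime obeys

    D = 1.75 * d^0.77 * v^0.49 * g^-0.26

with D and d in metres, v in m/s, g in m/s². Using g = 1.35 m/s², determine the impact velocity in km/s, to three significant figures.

Rearranging for v: v = [D / (1.75 · 22000^0.77 · 1.35^-0.26)]^(1/0.49).
D = 402000 m.
22000^0.77 = 2206
1.35^-0.26 = 0.9249
Denominator = 1.75 × 2206 × 0.9249 = 3571
D / 3571 = 402000 / 3571 = 112.6
v = 112.6^(1/0.49) = 112.6^2.0408 = 15374 m/s

v ≈ 15.4 km/s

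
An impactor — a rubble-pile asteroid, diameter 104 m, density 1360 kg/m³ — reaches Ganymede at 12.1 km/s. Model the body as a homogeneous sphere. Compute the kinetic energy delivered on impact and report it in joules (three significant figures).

E ≈ 5.86 × 10^16 J

v = 12100 m/s.
Mass m = (π/6) ρ d³ = (π/6) × 1360 × (104)³ = 8.010 × 10^8 kg
E = ½ m v² = 0.5 × 8.010 × 10^8 × (12100)² = 5.864 × 10^16 J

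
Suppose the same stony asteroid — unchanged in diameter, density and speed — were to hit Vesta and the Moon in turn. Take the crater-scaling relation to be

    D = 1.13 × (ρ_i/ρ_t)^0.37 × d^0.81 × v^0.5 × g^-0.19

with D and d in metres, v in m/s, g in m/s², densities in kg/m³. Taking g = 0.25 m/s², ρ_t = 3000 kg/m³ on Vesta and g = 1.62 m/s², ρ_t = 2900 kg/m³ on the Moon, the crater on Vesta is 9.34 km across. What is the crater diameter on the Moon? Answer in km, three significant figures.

The impactor-only factors (d, v, ρ_i) cancel in the ratio, leaving D_Moon/D_Vesta = (g_Moon/g_Vesta)^-0.19 · (ρ_t,Vesta/ρ_t,Moon)^0.37.
(1.62/0.25)^-0.19 = 6.480^-0.19 = 0.7011
(3000/2900)^0.37 = 1.034^0.37 = 1.012
Ratio = 0.7011 × 1.012 = 0.7095
D_Moon = 0.7095 × 9.34 km = 6.63 km

D ≈ 6.63 km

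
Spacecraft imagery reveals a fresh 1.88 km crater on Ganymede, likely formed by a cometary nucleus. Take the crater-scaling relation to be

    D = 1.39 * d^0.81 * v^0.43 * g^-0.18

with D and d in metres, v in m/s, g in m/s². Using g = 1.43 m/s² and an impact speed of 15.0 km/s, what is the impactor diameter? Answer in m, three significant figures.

Rearranging for d: d = [D / (1.39 · 15000^0.43 · 1.43^-0.18)]^(1/0.81).
D = 1880 m.
15000^0.43 = 62.48
1.43^-0.18 = 0.9376
Denominator = 1.39 × 62.48 × 0.9376 = 81.43
D / 81.43 = 1880 / 81.43 = 23.09
d = 23.09^(1/0.81) = 23.09^1.2346 = 48.23 m

d ≈ 48.2 m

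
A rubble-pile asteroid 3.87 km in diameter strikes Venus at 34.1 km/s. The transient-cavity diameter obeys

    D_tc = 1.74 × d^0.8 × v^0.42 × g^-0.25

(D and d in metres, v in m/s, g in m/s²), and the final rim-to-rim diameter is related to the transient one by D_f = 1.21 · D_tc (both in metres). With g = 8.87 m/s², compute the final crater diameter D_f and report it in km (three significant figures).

D_f ≈ 72.5 km

In SI: d = 3870 m, v = 34100 m/s.
d^0.8 = 3870^0.8 = 741.6
v^0.42 = 34100^0.42 = 80.12
g^-0.25 = 8.87^-0.25 = 0.5795
D_tc = 1.74 × 741.6 × 80.12 × 0.5795 = 59910 m
D_f = 1.21 × 59910 = 72491 m
     = 72.49 km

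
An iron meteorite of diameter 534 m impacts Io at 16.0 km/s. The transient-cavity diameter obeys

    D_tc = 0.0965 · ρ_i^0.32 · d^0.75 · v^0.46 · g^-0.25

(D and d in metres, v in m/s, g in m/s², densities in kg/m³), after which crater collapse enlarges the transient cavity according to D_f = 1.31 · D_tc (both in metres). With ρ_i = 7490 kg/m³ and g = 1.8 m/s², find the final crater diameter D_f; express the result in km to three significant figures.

v = 16000 m/s.
ρ_i^0.32 = 7490^0.32 = 17.37
d^0.75 = 534^0.75 = 111.1
v^0.46 = 16000^0.46 = 85.88
g^-0.25 = 1.8^-0.25 = 0.8633
D_tc = 0.0965 × 17.37 × 111.1 × 85.88 × 0.8633 = 13810 m
D_f = 1.31 × 13810 = 18091 m
     = 18.09 km

D_f ≈ 18.1 km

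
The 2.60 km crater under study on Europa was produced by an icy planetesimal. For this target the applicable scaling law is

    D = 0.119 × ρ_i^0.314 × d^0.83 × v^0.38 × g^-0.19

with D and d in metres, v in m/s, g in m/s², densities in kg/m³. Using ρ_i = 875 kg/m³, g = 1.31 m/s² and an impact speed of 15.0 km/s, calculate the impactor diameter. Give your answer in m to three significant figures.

Rearranging for d: d = [D / (0.119 · 875^0.314 · 15000^0.38 · 1.31^-0.19)]^(1/0.83).
D = 2600 m.
875^0.314 = 8.391
15000^0.38 = 38.63
1.31^-0.19 = 0.9500
Denominator = 0.119 × 8.391 × 38.63 × 0.9500 = 36.64
D / 36.64 = 2600 / 36.64 = 70.96
d = 70.96^(1/0.83) = 70.96^1.2048 = 169.9 m

d ≈ 170 m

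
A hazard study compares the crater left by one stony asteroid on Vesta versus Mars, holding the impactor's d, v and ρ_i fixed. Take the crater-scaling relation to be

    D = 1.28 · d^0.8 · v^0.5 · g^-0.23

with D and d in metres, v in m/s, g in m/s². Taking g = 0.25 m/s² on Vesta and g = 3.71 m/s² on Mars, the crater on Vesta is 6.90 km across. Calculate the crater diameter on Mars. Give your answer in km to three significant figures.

D ≈ 3.71 km

All impactor-dependent factors cancel in the ratio, leaving D_Mars/D_Vesta = (g_Mars/g_Vesta)^-0.23.
(3.71/0.25)^-0.23 = 14.84^-0.23 = 0.5377
D_Mars = 0.5377 × 6.90 km = 3.71 km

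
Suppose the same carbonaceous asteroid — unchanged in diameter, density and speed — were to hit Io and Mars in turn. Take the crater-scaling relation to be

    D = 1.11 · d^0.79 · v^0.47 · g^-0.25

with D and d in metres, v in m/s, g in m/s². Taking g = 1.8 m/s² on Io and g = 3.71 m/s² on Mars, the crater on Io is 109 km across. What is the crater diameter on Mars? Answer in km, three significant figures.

All impactor-dependent factors cancel in the ratio, leaving D_Mars/D_Io = (g_Mars/g_Io)^-0.25.
(3.71/1.8)^-0.25 = 2.061^-0.25 = 0.8346
D_Mars = 0.8346 × 109 km = 91.0 km

D ≈ 91.0 km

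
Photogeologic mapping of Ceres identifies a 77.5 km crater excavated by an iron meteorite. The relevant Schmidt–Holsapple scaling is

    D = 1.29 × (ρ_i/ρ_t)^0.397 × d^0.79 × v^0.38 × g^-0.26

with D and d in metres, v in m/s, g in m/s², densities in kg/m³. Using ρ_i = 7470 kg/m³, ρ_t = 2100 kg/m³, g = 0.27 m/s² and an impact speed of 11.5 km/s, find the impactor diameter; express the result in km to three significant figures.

d ≈ 4.28 km

Rearranging for d: d = [D / (1.29 · (7470/2100)^0.397 · 11500^0.38 · 0.27^-0.26)]^(1/0.79).
D = 77500 m.
(7470/2100)^0.397 = 1.655
11500^0.38 = 34.92
0.27^-0.26 = 1.406
Denominator = 1.29 × 1.655 × 34.92 × 1.406 = 104.8
D / 104.8 = 77500 / 104.8 = 739.5
d = 739.5^(1/0.79) = 739.5^1.2658 = 4281 m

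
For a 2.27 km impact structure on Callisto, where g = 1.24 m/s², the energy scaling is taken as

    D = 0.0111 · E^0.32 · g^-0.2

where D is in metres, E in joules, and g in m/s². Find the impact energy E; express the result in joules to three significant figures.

E ≈ 4.51 × 10^16 J

Rearranging: E = [D / (0.0111 · g^-0.2)]^(1/0.32).
D = 2270 m.
g^-0.2 = 1.24^-0.2 = 0.9579
D / (0.0111 × 0.9579) = 2270 / (0.01063) = 2.135 × 10^5
E = (2.135 × 10^5)^3.125 = 4.512 × 10^16 J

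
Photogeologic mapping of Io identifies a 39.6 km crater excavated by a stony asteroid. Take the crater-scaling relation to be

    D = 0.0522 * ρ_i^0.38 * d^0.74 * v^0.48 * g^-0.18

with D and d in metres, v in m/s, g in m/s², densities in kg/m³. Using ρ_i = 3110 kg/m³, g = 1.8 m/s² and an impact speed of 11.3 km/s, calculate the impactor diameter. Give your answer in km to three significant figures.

d ≈ 3.85 km

Rearranging for d: d = [D / (0.0522 · 3110^0.38 · 11300^0.48 · 1.8^-0.18)]^(1/0.74).
D = 39600 m.
3110^0.38 = 21.24
11300^0.48 = 88.20
1.8^-0.18 = 0.8996
Denominator = 0.0522 × 21.24 × 88.20 × 0.8996 = 87.97
D / 87.97 = 39600 / 87.97 = 450.2
d = 450.2^(1/0.74) = 450.2^1.3514 = 3853 m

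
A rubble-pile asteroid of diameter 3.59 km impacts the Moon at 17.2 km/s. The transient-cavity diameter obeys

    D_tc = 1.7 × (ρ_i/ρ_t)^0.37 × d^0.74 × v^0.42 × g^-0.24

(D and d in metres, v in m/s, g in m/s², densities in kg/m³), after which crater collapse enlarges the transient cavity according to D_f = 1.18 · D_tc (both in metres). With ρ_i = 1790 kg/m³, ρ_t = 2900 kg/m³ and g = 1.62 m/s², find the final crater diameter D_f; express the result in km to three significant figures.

D_f ≈ 38.4 km

In SI: d = 3590 m, v = 17200 m/s.
(ρ_i/ρ_t)^0.37 = (1790/2900)^0.37 = 0.8365
d^0.74 = 3590^0.74 = 427.3
v^0.42 = 17200^0.42 = 60.11
g^-0.24 = 1.62^-0.24 = 0.8907
D_tc = 1.7 × 0.8365 × 427.3 × 60.11 × 0.8907 = 32530 m
D_f = 1.18 × 32530 = 38385 m
     = 38.39 km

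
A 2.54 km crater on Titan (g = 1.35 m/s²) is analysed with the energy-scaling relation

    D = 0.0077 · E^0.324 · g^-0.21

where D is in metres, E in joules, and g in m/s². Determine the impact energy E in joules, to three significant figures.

Rearranging: E = [D / (0.0077 · g^-0.21)]^(1/0.324).
D = 2540 m.
g^-0.21 = 1.35^-0.21 = 0.9389
D / (0.0077 × 0.9389) = 2540 / (7.230 × 10^-3) = 3.513 × 10^5
E = (3.513 × 10^5)^3.0864 = 1.307 × 10^17 J

E ≈ 1.31 × 10^17 J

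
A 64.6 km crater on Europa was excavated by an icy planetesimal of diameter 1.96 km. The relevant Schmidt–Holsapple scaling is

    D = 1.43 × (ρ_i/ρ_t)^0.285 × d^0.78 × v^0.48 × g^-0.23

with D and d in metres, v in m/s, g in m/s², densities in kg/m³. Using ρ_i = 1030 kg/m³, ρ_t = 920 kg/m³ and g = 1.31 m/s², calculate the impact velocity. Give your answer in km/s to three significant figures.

v ≈ 23.7 km/s

Rearranging for v: v = [D / (1.43 · (1030/920)^0.285 · 1960^0.78 · 1.31^-0.23)]^(1/0.48).
D = 64600 m.
(1030/920)^0.285 = 1.033
1960^0.78 = 369.8
1.31^-0.23 = 0.9398
Denominator = 1.43 × 1.033 × 369.8 × 0.9398 = 513.4
D / 513.4 = 64600 / 513.4 = 125.8
v = 125.8^(1/0.48) = 125.8^2.0833 = 23674 m/s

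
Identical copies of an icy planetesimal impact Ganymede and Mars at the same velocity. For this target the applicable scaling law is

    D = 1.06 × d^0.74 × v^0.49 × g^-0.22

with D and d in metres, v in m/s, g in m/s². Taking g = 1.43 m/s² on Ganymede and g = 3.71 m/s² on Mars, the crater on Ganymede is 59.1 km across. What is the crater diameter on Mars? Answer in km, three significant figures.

All impactor-dependent factors cancel in the ratio, leaving D_Mars/D_Ganymede = (g_Mars/g_Ganymede)^-0.22.
(3.71/1.43)^-0.22 = 2.594^-0.22 = 0.8108
D_Mars = 0.8108 × 59.1 km = 47.9 km

D ≈ 47.9 km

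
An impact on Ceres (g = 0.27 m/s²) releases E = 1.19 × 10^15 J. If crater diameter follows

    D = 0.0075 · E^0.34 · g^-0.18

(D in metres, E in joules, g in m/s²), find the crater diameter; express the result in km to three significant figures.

E^0.34 = (1.19 × 10^15)^0.34 = 1.336 × 10^5
g^-0.18 = 0.27^-0.18 = 1.266
D = 0.0075 × 1.336 × 10^5 × 1.266 = 1269 m
   = 1.269 km

D ≈ 1.27 km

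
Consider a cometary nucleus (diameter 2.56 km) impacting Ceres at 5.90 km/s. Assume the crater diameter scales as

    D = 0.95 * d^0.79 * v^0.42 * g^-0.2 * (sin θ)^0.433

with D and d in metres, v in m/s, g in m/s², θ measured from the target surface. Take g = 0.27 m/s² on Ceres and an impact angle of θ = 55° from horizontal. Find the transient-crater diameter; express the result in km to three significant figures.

In SI units: d = 2560 m, v = 5900 m/s.
d^0.79 = 2560^0.79 = 492.6
v^0.42 = 5900^0.42 = 38.35
g^-0.2 = 0.27^-0.2 = 1.299
(sin 55°)^0.433 = 0.8192^0.433 = 0.9173
D = 0.95 × 492.6 × 38.35 × 1.299 × 0.9173 = 21385 m
   = 21.38 km

D ≈ 21.4 km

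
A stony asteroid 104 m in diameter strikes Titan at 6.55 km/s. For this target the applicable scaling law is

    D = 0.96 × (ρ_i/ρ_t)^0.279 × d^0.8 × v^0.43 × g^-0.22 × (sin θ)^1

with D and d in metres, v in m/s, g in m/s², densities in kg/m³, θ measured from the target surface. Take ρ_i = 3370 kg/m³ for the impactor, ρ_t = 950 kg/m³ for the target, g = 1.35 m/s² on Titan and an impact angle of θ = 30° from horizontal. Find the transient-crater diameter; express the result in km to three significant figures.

In SI units: v = 6550 m/s.
(ρ_i/ρ_t)^0.279 = (3370/950)^0.279 = 1.424
d^0.8 = 104^0.8 = 41.08
v^0.43 = 6550^0.43 = 43.75
g^-0.22 = 1.35^-0.22 = 0.9361
(sin 30°)^1 = 0.5000^1 = 0.5000
D = 0.96 × 1.424 × 41.08 × 43.75 × 0.9361 × 0.5000 = 1150 m
   = 1.150 km

D ≈ 1.15 km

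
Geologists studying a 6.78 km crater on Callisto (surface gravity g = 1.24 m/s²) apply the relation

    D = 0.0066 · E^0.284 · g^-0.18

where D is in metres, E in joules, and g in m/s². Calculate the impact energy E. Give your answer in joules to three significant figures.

Rearranging: E = [D / (0.0066 · g^-0.18)]^(1/0.284).
D = 6780 m.
g^-0.18 = 1.24^-0.18 = 0.9620
D / (0.0066 × 0.9620) = 6780 / (6.349 × 10^-3) = 1.068 × 10^6
E = (1.068 × 10^6)^3.5211 = 1.687 × 10^21 J

E ≈ 1.69 × 10^21 J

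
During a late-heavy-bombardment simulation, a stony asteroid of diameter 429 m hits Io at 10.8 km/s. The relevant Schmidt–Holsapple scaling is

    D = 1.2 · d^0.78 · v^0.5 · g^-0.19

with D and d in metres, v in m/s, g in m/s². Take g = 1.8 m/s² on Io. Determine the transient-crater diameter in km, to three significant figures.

D ≈ 12.6 km

In SI units: v = 10800 m/s.
d^0.78 = 429^0.78 = 113.1
v^0.5 = 10800^0.5 = 103.9
g^-0.19 = 1.8^-0.19 = 0.8943
D = 1.2 × 113.1 × 103.9 × 0.8943 = 12611 m
   = 12.61 km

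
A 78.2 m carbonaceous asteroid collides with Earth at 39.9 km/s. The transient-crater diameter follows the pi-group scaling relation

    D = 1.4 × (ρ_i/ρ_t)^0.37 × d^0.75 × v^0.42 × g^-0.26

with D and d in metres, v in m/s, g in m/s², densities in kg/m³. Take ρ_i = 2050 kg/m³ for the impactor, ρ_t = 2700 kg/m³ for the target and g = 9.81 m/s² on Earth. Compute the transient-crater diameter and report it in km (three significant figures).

D ≈ 1.57 km

In SI units: v = 39900 m/s.
(ρ_i/ρ_t)^0.37 = (2050/2700)^0.37 = 0.9031
d^0.75 = 78.2^0.75 = 26.30
v^0.42 = 39900^0.42 = 85.59
g^-0.26 = 9.81^-0.26 = 0.5523
D = 1.4 × 0.9031 × 26.30 × 85.59 × 0.5523 = 1572 m
   = 1.572 km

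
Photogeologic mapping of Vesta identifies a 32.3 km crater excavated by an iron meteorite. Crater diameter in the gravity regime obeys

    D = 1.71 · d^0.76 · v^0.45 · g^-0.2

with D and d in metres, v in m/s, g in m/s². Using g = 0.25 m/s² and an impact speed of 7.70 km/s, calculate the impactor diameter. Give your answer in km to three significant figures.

Rearranging for d: d = [D / (1.71 · 7700^0.45 · 0.25^-0.2)]^(1/0.76).
D = 32300 m.
7700^0.45 = 56.09
0.25^-0.2 = 1.320
Denominator = 1.71 × 56.09 × 1.320 = 126.6
D / 126.6 = 32300 / 126.6 = 255.1
d = 255.1^(1/0.76) = 255.1^1.3158 = 1468 m

d ≈ 1.47 km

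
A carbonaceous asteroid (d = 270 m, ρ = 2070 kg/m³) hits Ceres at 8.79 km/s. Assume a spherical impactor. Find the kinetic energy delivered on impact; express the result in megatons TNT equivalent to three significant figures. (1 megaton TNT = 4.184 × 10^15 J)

v = 8790 m/s.
Mass m = (π/6) ρ d³ = (π/6) × 2070 × (270)³ = 2.133 × 10^10 kg
E = ½ m v² = 0.5 × 2.133 × 10^10 × (8790)² = 8.240 × 10^17 J
   = 8.240 × 10^17 / 4.184×10^15 = 196.9 Mt

E ≈ 197 Mt TNT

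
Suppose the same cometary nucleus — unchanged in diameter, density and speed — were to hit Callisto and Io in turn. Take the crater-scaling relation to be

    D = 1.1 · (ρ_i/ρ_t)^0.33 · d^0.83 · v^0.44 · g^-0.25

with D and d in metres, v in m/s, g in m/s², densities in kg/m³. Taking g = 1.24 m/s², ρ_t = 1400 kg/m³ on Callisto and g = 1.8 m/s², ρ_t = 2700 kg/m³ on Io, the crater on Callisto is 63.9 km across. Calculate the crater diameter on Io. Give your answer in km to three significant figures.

The impactor-only factors (d, v, ρ_i) cancel in the ratio, leaving D_Io/D_Callisto = (g_Io/g_Callisto)^-0.25 · (ρ_t,Callisto/ρ_t,Io)^0.33.
(1.8/1.24)^-0.25 = 1.452^-0.25 = 0.9110
(1400/2700)^0.33 = 0.5185^0.33 = 0.8051
Ratio = 0.9110 × 0.8051 = 0.7334
D_Io = 0.7334 × 63.9 km = 46.9 km

D ≈ 46.9 km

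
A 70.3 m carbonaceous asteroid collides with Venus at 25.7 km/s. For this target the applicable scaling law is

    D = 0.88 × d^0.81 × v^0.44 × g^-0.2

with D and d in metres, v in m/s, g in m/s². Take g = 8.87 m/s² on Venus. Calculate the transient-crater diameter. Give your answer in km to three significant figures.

In SI units: v = 25700 m/s.
d^0.81 = 70.3^0.81 = 31.34
v^0.44 = 25700^0.44 = 87.17
g^-0.2 = 8.87^-0.2 = 0.6463
D = 0.88 × 31.34 × 87.17 × 0.6463 = 1554 m
   = 1.554 km

D ≈ 1.55 km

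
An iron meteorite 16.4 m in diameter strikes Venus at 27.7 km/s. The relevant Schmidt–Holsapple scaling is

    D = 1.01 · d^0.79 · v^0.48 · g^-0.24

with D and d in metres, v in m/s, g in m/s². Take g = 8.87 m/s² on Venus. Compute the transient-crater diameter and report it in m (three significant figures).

In SI units: v = 27700 m/s.
d^0.79 = 16.4^0.79 = 9.114
v^0.48 = 27700^0.48 = 135.6
g^-0.24 = 8.87^-0.24 = 0.5922
D = 1.01 × 9.114 × 135.6 × 0.5922 = 739.2 m

D ≈ 739 m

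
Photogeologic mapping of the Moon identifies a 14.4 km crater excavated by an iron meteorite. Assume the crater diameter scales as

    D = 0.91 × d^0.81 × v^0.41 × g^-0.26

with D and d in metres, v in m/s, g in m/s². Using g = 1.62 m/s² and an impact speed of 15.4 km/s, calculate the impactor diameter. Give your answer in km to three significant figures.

d ≈ 1.36 km

Rearranging for d: d = [D / (0.91 · 15400^0.41 · 1.62^-0.26)]^(1/0.81).
D = 14400 m.
15400^0.41 = 52.11
1.62^-0.26 = 0.8821
Denominator = 0.91 × 52.11 × 0.8821 = 41.83
D / 41.83 = 14400 / 41.83 = 344.3
d = 344.3^(1/0.81) = 344.3^1.2346 = 1356 m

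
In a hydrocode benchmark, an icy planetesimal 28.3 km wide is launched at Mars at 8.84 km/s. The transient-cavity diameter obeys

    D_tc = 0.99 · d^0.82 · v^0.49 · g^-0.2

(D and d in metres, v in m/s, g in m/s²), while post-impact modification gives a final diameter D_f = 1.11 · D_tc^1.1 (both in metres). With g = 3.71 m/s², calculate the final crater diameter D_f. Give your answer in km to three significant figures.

In SI: d = 28300 m, v = 8840 m/s.
d^0.82 = 28300^0.82 = 4472
v^0.49 = 8840^0.49 = 85.85
g^-0.2 = 3.71^-0.2 = 0.7694
D_tc = 0.99 × 4472 × 85.85 × 0.7694 = 2.924 × 10^5 m
D_f = 1.11 × (2.924 × 10^5)^1.1 = 1.143 × 10^6 m
     = 1143 km

D_f ≈ 1140 km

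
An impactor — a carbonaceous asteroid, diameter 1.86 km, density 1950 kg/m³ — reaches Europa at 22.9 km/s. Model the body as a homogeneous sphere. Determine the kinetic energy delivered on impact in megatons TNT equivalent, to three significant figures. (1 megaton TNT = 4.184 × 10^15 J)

E ≈ 4.12 × 10^5 Mt TNT

d = 1860 m; v = 22900 m/s.
Mass m = (π/6) ρ d³ = (π/6) × 1950 × (1860)³ = 6.570 × 10^12 kg
E = ½ m v² = 0.5 × 6.570 × 10^12 × (22900)² = 1.723 × 10^21 J
   = 1.723 × 10^21 / 4.184×10^15 = 4.118 × 10^5 Mt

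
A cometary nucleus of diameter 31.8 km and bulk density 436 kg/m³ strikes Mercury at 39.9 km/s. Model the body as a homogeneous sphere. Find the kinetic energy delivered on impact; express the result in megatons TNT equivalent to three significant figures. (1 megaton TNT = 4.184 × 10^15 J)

d = 31800 m; v = 39900 m/s.
Mass m = (π/6) ρ d³ = (π/6) × 436 × (31800)³ = 7.341 × 10^15 kg
E = ½ m v² = 0.5 × 7.341 × 10^15 × (39900)² = 5.843 × 10^24 J
   = 5.843 × 10^24 / 4.184×10^15 = 1.397 × 10^9 Mt

E ≈ 1.40 × 10^9 Mt TNT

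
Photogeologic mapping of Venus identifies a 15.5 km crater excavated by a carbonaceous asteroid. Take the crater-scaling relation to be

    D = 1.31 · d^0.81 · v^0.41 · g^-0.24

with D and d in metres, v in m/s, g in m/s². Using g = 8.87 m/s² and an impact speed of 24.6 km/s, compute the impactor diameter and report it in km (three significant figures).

Rearranging for d: d = [D / (1.31 · 24600^0.41 · 8.87^-0.24)]^(1/0.81).
D = 15500 m.
24600^0.41 = 63.14
8.87^-0.24 = 0.5922
Denominator = 1.31 × 63.14 × 0.5922 = 48.98
D / 48.98 = 15500 / 48.98 = 316.5
d = 316.5^(1/0.81) = 316.5^1.2346 = 1222 m

d ≈ 1.22 km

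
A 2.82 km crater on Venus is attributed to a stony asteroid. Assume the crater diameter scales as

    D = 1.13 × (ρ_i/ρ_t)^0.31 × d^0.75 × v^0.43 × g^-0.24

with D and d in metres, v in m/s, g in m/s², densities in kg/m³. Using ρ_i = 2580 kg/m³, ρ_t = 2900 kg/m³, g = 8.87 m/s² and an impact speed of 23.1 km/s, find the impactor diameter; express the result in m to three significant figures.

d ≈ 225 m

Rearranging for d: d = [D / (1.13 · (2580/2900)^0.31 · 23100^0.43 · 8.87^-0.24)]^(1/0.75).
D = 2820 m.
(2580/2900)^0.31 = 0.9644
23100^0.43 = 75.22
8.87^-0.24 = 0.5922
Denominator = 1.13 × 0.9644 × 75.22 × 0.5922 = 48.54
D / 48.54 = 2820 / 48.54 = 58.10
d = 58.10^(1/0.75) = 58.10^1.3333 = 225.0 m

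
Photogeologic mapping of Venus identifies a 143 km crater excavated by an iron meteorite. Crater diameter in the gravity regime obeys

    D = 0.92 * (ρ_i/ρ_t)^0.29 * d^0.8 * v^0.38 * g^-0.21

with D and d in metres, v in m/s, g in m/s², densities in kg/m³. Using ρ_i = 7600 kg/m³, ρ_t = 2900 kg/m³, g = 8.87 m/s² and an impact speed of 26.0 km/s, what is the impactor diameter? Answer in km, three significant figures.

Rearranging for d: d = [D / (0.92 · (7600/2900)^0.29 · 26000^0.38 · 8.87^-0.21)]^(1/0.8).
D = 143000 m.
(7600/2900)^0.29 = 1.322
26000^0.38 = 47.61
8.87^-0.21 = 0.6323
Denominator = 0.92 × 1.322 × 47.61 × 0.6323 = 36.61
D / 36.61 = 143000 / 36.61 = 3906
d = 3906^(1/0.8) = 3906^1.25 = 30879 m

d ≈ 30.9 km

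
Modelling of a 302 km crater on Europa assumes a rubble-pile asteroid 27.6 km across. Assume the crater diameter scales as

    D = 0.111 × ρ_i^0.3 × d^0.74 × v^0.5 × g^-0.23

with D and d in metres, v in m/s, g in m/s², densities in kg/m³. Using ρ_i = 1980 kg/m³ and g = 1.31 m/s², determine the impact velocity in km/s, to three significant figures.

Rearranging for v: v = [D / (0.111 · 1980^0.3 · 27600^0.74 · 1.31^-0.23)]^(1/0.5).
D = 302000 m.
1980^0.3 = 9.750
27600^0.74 = 1933
1.31^-0.23 = 0.9398
Denominator = 0.111 × 9.750 × 1933 × 0.9398 = 1966
D / 1966 = 302000 / 1966 = 153.6
v = 153.6^(1/0.5) = 153.6^2 = 23593 m/s

v ≈ 23.6 km/s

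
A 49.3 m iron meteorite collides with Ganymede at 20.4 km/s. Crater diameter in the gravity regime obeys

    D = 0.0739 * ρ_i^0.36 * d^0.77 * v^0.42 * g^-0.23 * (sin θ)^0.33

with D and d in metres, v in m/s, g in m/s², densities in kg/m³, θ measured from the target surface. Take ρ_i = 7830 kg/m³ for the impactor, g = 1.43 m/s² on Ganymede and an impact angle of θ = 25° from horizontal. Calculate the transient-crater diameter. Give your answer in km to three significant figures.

In SI units: v = 20400 m/s.
ρ_i^0.36 = 7830^0.36 = 25.22
d^0.77 = 49.3^0.77 = 20.11
v^0.42 = 20400^0.42 = 64.57
g^-0.23 = 1.43^-0.23 = 0.9210
(sin 25°)^0.33 = 0.4226^0.33 = 0.7526
D = 0.0739 × 25.22 × 20.11 × 64.57 × 0.9210 × 0.7526 = 1677 m
   = 1.677 km

D ≈ 1.68 km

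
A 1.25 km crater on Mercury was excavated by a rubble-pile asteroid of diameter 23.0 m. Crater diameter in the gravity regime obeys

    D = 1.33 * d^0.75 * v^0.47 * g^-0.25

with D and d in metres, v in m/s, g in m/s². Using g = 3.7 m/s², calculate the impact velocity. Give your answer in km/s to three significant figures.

Rearranging for v: v = [D / (1.33 · 23^0.75 · 3.7^-0.25)]^(1/0.47).
D = 1250 m.
23^0.75 = 10.50
3.7^-0.25 = 0.7210
Denominator = 1.33 × 10.50 × 0.7210 = 10.07
D / 10.07 = 1250 / 10.07 = 124.1
v = 124.1^(1/0.47) = 124.1^2.1277 = 28505 m/s

v ≈ 28.5 km/s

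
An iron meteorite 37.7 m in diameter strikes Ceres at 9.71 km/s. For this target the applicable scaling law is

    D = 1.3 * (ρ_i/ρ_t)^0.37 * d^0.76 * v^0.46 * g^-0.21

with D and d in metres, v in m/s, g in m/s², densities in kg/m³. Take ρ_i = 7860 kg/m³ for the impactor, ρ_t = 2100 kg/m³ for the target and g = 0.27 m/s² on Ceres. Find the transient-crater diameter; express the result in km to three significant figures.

In SI units: v = 9710 m/s.
(ρ_i/ρ_t)^0.37 = (7860/2100)^0.37 = 1.630
d^0.76 = 37.7^0.76 = 15.78
v^0.46 = 9710^0.46 = 68.25
g^-0.21 = 0.27^-0.21 = 1.316
D = 1.3 × 1.630 × 15.78 × 68.25 × 1.316 = 3003 m
   = 3.003 km

D ≈ 3.00 km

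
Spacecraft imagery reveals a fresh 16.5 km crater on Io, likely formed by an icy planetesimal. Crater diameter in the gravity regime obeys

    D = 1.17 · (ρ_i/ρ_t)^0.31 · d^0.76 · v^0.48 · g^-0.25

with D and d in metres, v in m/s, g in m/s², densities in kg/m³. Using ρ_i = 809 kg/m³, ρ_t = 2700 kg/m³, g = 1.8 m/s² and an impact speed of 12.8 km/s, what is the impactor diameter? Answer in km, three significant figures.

d ≈ 1.46 km

Rearranging for d: d = [D / (1.17 · (809/2700)^0.31 · 12800^0.48 · 1.8^-0.25)]^(1/0.76).
D = 16500 m.
(809/2700)^0.31 = 0.6882
12800^0.48 = 93.64
1.8^-0.25 = 0.8633
Denominator = 1.17 × 0.6882 × 93.64 × 0.8633 = 65.09
D / 65.09 = 16500 / 65.09 = 253.5
d = 253.5^(1/0.76) = 253.5^1.3158 = 1456 m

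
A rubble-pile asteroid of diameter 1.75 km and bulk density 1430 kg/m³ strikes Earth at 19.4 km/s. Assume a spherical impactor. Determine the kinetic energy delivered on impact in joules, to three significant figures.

E ≈ 7.55 × 10^20 J

d = 1750 m; v = 19400 m/s.
Mass m = (π/6) ρ d³ = (π/6) × 1430 × (1750)³ = 4.013 × 10^12 kg
E = ½ m v² = 0.5 × 4.013 × 10^12 × (19400)² = 7.552 × 10^20 J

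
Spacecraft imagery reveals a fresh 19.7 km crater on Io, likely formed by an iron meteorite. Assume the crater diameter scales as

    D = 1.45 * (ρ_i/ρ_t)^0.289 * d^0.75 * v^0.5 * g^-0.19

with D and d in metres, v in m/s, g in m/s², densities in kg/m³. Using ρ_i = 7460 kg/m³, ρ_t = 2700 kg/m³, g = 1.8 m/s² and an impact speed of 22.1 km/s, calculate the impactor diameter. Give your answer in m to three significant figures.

Rearranging for d: d = [D / (1.45 · (7460/2700)^0.289 · 22100^0.5 · 1.8^-0.19)]^(1/0.75).
D = 19700 m.
(7460/2700)^0.289 = 1.341
22100^0.5 = 148.7
1.8^-0.19 = 0.8943
Denominator = 1.45 × 1.341 × 148.7 × 0.8943 = 258.6
D / 258.6 = 19700 / 258.6 = 76.18
d = 76.18^(1/0.75) = 76.18^1.3333 = 322.9 m

d ≈ 323 m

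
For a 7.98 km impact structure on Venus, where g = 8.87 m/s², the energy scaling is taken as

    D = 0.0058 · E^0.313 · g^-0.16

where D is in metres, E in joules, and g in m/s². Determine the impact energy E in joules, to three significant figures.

E ≈ 1.25 × 10^20 J

Rearranging: E = [D / (0.0058 · g^-0.16)]^(1/0.313).
D = 7980 m.
g^-0.16 = 8.87^-0.16 = 0.7052
D / (0.0058 × 0.7052) = 7980 / (4.090 × 10^-3) = 1.951 × 10^6
E = (1.951 × 10^6)^3.1949 = 1.250 × 10^20 J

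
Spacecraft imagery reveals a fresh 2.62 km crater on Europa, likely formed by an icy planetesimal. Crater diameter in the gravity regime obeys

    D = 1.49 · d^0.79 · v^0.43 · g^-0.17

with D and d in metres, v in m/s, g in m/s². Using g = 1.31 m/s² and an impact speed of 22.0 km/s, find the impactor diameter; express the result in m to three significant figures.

Rearranging for d: d = [D / (1.49 · 22000^0.43 · 1.31^-0.17)]^(1/0.79).
D = 2620 m.
22000^0.43 = 73.66
1.31^-0.17 = 0.9551
Denominator = 1.49 × 73.66 × 0.9551 = 104.8
D / 104.8 = 2620 / 104.8 = 25.00
d = 25.00^(1/0.79) = 25.00^1.2658 = 58.82 m

d ≈ 58.8 m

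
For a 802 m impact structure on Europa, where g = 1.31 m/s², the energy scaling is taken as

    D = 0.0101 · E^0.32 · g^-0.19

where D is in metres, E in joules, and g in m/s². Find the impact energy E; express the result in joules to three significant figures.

E ≈ 2.41 × 10^15 J

Rearranging: E = [D / (0.0101 · g^-0.19)]^(1/0.32).
g^-0.19 = 1.31^-0.19 = 0.9500
D / (0.0101 × 0.9500) = 802 / (9.595 × 10^-3) = 8.359 × 10^4
E = (8.359 × 10^4)^3.125 = 2.408 × 10^15 J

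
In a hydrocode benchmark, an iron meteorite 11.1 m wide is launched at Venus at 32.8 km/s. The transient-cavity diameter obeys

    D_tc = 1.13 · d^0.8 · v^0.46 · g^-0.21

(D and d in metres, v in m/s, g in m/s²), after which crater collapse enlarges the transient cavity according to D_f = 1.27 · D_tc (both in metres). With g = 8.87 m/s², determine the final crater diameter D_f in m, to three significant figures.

D_f ≈ 744 m

v = 32800 m/s.
d^0.8 = 11.1^0.8 = 6.859
v^0.46 = 32800^0.46 = 119.5
g^-0.21 = 8.87^-0.21 = 0.6323
D_tc = 1.13 × 6.859 × 119.5 × 0.6323 = 585.6 m
D_f = 1.27 × 585.6 = 743.7 m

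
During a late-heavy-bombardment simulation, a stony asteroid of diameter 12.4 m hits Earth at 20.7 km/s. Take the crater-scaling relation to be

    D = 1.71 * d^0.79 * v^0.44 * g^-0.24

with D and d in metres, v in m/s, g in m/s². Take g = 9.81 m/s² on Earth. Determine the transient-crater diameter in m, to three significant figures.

In SI units: v = 20700 m/s.
d^0.79 = 12.4^0.79 = 7.308
v^0.44 = 20700^0.44 = 79.26
g^-0.24 = 9.81^-0.24 = 0.5781
D = 1.71 × 7.308 × 79.26 × 0.5781 = 572.6 m

D ≈ 573 m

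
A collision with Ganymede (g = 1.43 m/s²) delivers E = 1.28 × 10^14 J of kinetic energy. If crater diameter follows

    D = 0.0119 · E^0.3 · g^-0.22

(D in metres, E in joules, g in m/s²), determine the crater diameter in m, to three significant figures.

E^0.3 = (1.28 × 10^14)^0.3 = 1.707 × 10^4
g^-0.22 = 1.43^-0.22 = 0.9243
D = 0.0119 × 1.707 × 10^4 × 0.9243 = 187.8 m

D ≈ 188 m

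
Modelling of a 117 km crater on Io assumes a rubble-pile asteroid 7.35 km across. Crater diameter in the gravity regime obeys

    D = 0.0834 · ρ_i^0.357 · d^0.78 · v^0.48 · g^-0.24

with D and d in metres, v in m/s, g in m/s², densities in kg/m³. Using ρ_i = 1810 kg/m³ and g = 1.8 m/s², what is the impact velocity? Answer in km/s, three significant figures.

Rearranging for v: v = [D / (0.0834 · 1810^0.357 · 7350^0.78 · 1.8^-0.24)]^(1/0.48).
D = 117000 m.
1810^0.357 = 14.55
7350^0.78 = 1037
1.8^-0.24 = 0.8684
Denominator = 0.0834 × 14.55 × 1037 × 0.8684 = 1093
D / 1093 = 117000 / 1093 = 107.0
v = 107.0^(1/0.48) = 107.0^2.0833 = 16897 m/s

v ≈ 16.9 km/s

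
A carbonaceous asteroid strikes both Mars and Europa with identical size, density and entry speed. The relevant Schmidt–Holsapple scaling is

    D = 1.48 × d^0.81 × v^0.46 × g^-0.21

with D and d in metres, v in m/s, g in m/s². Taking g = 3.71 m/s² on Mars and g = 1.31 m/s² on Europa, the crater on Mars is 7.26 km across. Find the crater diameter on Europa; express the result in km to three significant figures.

All impactor-dependent factors cancel in the ratio, leaving D_Europa/D_Mars = (g_Europa/g_Mars)^-0.21.
(1.31/3.71)^-0.21 = 0.3531^-0.21 = 1.244
D_Europa = 1.244 × 7.26 km = 9.03 km

D ≈ 9.03 km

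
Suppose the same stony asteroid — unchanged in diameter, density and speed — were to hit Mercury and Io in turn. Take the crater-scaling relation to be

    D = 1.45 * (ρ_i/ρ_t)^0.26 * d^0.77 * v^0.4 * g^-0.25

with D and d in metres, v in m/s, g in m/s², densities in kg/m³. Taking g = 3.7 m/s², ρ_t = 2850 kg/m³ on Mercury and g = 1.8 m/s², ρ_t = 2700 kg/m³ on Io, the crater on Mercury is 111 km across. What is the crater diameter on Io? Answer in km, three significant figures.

D ≈ 135 km

The impactor-only factors (d, v, ρ_i) cancel in the ratio, leaving D_Io/D_Mercury = (g_Io/g_Mercury)^-0.25 · (ρ_t,Mercury/ρ_t,Io)^0.26.
(1.8/3.7)^-0.25 = 0.4865^-0.25 = 1.197
(2850/2700)^0.26 = 1.056^0.26 = 1.014
Ratio = 1.197 × 1.014 = 1.214
D_Io = 1.214 × 111 km = 135 km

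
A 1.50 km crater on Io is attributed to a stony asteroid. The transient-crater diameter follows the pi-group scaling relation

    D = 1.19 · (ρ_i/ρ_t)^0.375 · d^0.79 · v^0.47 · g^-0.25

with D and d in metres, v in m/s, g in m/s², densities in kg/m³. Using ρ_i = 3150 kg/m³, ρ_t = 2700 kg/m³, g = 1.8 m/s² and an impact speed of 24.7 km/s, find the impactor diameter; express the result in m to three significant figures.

d ≈ 22.9 m

Rearranging for d: d = [D / (1.19 · (3150/2700)^0.375 · 24700^0.47 · 1.8^-0.25)]^(1/0.79).
D = 1500 m.
(3150/2700)^0.375 = 1.060
24700^0.47 = 116.0
1.8^-0.25 = 0.8633
Denominator = 1.19 × 1.060 × 116.0 × 0.8633 = 126.3
D / 126.3 = 1500 / 126.3 = 11.88
d = 11.88^(1/0.79) = 11.88^1.2658 = 22.94 m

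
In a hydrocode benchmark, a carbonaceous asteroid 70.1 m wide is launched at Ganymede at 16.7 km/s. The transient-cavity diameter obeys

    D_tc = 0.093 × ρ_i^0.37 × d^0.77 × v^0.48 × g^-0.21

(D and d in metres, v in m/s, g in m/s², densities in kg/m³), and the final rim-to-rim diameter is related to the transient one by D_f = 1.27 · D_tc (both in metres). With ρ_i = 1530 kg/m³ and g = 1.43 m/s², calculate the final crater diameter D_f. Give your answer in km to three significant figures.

v = 16700 m/s.
ρ_i^0.37 = 1530^0.37 = 15.08
d^0.77 = 70.1^0.77 = 26.38
v^0.48 = 16700^0.48 = 106.4
g^-0.21 = 1.43^-0.21 = 0.9276
D_tc = 0.093 × 15.08 × 26.38 × 106.4 × 0.9276 = 3651 m
D_f = 1.27 × 3651 = 4637 m
     = 4.637 km

D_f ≈ 4.64 km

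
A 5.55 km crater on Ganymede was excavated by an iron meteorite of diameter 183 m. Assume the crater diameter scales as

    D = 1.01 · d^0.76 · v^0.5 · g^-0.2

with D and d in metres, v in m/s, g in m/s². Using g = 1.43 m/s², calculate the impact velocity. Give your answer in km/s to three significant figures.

v ≈ 12.7 km/s

Rearranging for v: v = [D / (1.01 · 183^0.76 · 1.43^-0.2)]^(1/0.5).
D = 5550 m.
183^0.76 = 52.42
1.43^-0.2 = 0.9310
Denominator = 1.01 × 52.42 × 0.9310 = 49.29
D / 49.29 = 5550 / 49.29 = 112.6
v = 112.6^(1/0.5) = 112.6^2 = 12679 m/s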